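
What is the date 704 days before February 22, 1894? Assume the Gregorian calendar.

−365 (one year) → Feb 22, 1893 (339 left).
−22 → Jan 31, 1893 (end of Jan, 31 days; 317 left).
−31 → Dec 31, 1892 (end of Dec, 31 days; 286 left).
−31 → Nov 30, 1892 (end of Nov, 30 days; 255 left).
−30 → Oct 31, 1892 (end of Oct, 31 days; 225 left).
−31 → Sep 30, 1892 (end of Sep, 30 days; 194 left).
−30 → Aug 31, 1892 (end of Aug, 31 days; 164 left).
−31 → Jul 31, 1892 (end of Jul, 31 days; 133 left).
−31 → Jun 30, 1892 (end of Jun, 30 days; 102 left).
−30 → May 31, 1892 (end of May, 31 days; 72 left).
−31 → Apr 30, 1892 (end of Apr, 30 days; 41 left).
−30 → Mar 31, 1892 (end of Mar, 31 days; 11 left).
−11 → Mar 20, 1892.

March 20, 1892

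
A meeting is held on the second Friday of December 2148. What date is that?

December 13, 2148

December 1, 2148 is a Sunday.
The first Friday is therefore December 6 (5 days later).
The second Friday is 6 + 1×7 = December 13.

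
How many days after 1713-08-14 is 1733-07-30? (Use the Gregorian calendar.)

Aug 14, 1713 → Aug 14, 1714: 365 days.
Aug 14, 1714 → Aug 14, 1715: 365 days.
Aug 14, 1715 → Aug 14, 1716: 366 days (Feb 29, 1716 is in that span).
Aug 14, 1716 → Aug 14, 1717: 365 days.
Aug 14, 1717 → Aug 14, 1718: 365 days.
Aug 14, 1718 → Aug 14, 1719: 365 days.
Aug 14, 1719 → Aug 14, 1720: 366 days (Feb 29, 1720 is in that span).
Aug 14, 1720 → Aug 14, 1721: 365 days.
Aug 14, 1721 → Aug 14, 1722: 365 days.
Aug 14, 1722 → Aug 14, 1723: 365 days.
Aug 14, 1723 → Aug 14, 1724: 366 days (Feb 29, 1724 is in that span).
Aug 14, 1724 → Aug 14, 1725: 365 days.
Aug 14, 1725 → Aug 14, 1726: 365 days.
Aug 14, 1726 → Aug 14, 1727: 365 days.
Aug 14, 1727 → Aug 14, 1728: 366 days (Feb 29, 1728 is in that span).
Aug 14, 1728 → Aug 14, 1729: 365 days.
Aug 14, 1729 → Aug 14, 1730: 365 days.
Aug 14, 1730 → Aug 14, 1731: 365 days.
Aug 14, 1731 → Aug 14, 1732: 366 days (Feb 29, 1732 is in that span).
Aug 14, 1732 → Sep 14, 1732: 31 days (August has 31).
Sep 14, 1732 → Oct 14, 1732: 30 days (September has 30).
Oct 14, 1732 → Nov 14, 1732: 31 days (October has 31).
Nov 14, 1732 → Dec 14, 1732: 30 days (November has 30).
Dec 14, 1732 → Jan 14, 1733: 31 days (December has 31).
Jan 14, 1733 → Feb 14, 1733: 31 days (January has 31).
Feb 14, 1733 → Mar 14, 1733: 28 days (February has 28).
Mar 14, 1733 → Apr 14, 1733: 31 days (March has 31).
Apr 14, 1733 → May 14, 1733: 30 days (April has 30).
May 14, 1733 → Jun 14, 1733: 31 days (May has 31).
Jun 14, 1733 → Jul 14, 1733: 30 days (June has 30).
Jul 14, 1733 → Jul 30, 1733: 16 days.
Total: 7290 days.

7290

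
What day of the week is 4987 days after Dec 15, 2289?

Wednesday

First find the weekday of Dec 15, 2289. Doomsday rule: the anchor day for the 2200s is Friday. For year 89: 89÷12 = 7 r 5, and 5÷4 = 1, so 7+5+1 = 13.
Friday + 13 ≡ Thursday — that's 2289's doomsday.
In December the doomsday date is Dec 12.
Dec 15 is 3 days after Dec 12; 3 mod 7 = 3, so Thursday + 3 = Sunday.
4987 mod 7 = 3, so 4987 days after a Sunday is Sunday + 3 = Wednesday.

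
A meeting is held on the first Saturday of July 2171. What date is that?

July 6, 2171

July 1, 2171 is a Monday.
The first Saturday is therefore July 6 (5 days later).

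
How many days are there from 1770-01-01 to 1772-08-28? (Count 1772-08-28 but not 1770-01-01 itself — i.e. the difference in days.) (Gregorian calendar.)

Jan 1, 1770 → Jan 1, 1771: 365 days.
Jan 1, 1771 → Jan 1, 1772: 365 days.
Jan 1, 1772 → Feb 1, 1772: 31 days (January has 31).
Feb 1, 1772 → Mar 1, 1772: 29 days (February has 29).
Mar 1, 1772 → Apr 1, 1772: 31 days (March has 31).
Apr 1, 1772 → May 1, 1772: 30 days (April has 30).
May 1, 1772 → Jun 1, 1772: 31 days (May has 31).
Jun 1, 1772 → Jul 1, 1772: 30 days (June has 30).
Jul 1, 1772 → Aug 1, 1772: 31 days (July has 31).
Aug 1, 1772 → Aug 28, 1772: 27 days.
Total: 970 days.

970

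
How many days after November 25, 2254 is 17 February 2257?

Nov 25, 2254 → Nov 25, 2255: 365 days.
Nov 25, 2255 → Nov 25, 2256: 366 days (Feb 29, 2256 is in that span).
Nov 25, 2256 → Dec 25, 2256: 30 days (November has 30).
Dec 25, 2256 → Jan 25, 2257: 31 days (December has 31).
Jan 25, 2257 → Feb 17, 2257: 23 days.
Total: 815 days.

815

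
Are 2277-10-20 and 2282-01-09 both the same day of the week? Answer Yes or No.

No

From Oct 20, 2277 to Jan 9, 2282 is 1542 days.
1542 mod 7 = 2, so they are different weekdays.
(Oct 20, 2277 is a Saturday; Jan 9, 2282 is a Monday.)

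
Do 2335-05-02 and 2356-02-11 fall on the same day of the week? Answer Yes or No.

No

From May 2, 2335 to Feb 11, 2356 is 7590 days.
7590 mod 7 = 2, so they are different weekdays.
(May 2, 2335 is a Thursday; Feb 11, 2356 is a Saturday.)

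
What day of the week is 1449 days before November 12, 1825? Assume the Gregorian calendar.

First find the weekday of Nov 12, 1825. Doomsday rule: the anchor day for the 1800s is Friday. For year 25: 25÷12 = 2 r 1, and 1÷4 = 0, so 2+1+0 = 3.
Friday + 3 ≡ Monday — that's 1825's doomsday.
In November the doomsday date is Nov 7.
Nov 12 is 5 days after Nov 7; 5 mod 7 = 5, so Monday + 5 = Saturday.
1449 mod 7 = 0, so 1449 days before a Saturday is Saturday − 0 = Saturday.

Saturday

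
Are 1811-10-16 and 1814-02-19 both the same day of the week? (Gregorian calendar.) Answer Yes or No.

No

From Oct 16, 1811 to Feb 19, 1814 is 857 days.
857 mod 7 = 3, so they are different weekdays.
(Oct 16, 1811 is a Wednesday; Feb 19, 1814 is a Saturday.)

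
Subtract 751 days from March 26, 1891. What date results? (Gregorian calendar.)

−365 (one year) → Mar 26, 1890 (386 left).
−26 → Feb 28, 1890 (end of Feb, 28 days; 360 left).
−28 → Jan 31, 1890 (end of Jan, 31 days; 332 left).
−31 → Dec 31, 1889 (end of Dec, 31 days; 301 left).
−31 → Nov 30, 1889 (end of Nov, 30 days; 270 left).
−30 → Oct 31, 1889 (end of Oct, 31 days; 240 left).
−31 → Sep 30, 1889 (end of Sep, 30 days; 209 left).
−30 → Aug 31, 1889 (end of Aug, 31 days; 179 left).
−31 → Jul 31, 1889 (end of Jul, 31 days; 148 left).
−31 → Jun 30, 1889 (end of Jun, 30 days; 117 left).
−30 → May 31, 1889 (end of May, 31 days; 87 left).
−31 → Apr 30, 1889 (end of Apr, 30 days; 56 left).
−30 → Mar 31, 1889 (end of Mar, 31 days; 26 left).
−26 → Mar 5, 1889.

March 5, 1889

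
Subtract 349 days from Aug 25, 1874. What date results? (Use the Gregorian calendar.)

September 10, 1873

−25 → Jul 31, 1874 (end of Jul, 31 days; 324 left).
−31 → Jun 30, 1874 (end of Jun, 30 days; 293 left).
−30 → May 31, 1874 (end of May, 31 days; 263 left).
−31 → Apr 30, 1874 (end of Apr, 30 days; 232 left).
−30 → Mar 31, 1874 (end of Mar, 31 days; 202 left).
−31 → Feb 28, 1874 (end of Feb, 28 days; 171 left).
−28 → Jan 31, 1874 (end of Jan, 31 days; 143 left).
−31 → Dec 31, 1873 (end of Dec, 31 days; 112 left).
−31 → Nov 30, 1873 (end of Nov, 30 days; 81 left).
−30 → Oct 31, 1873 (end of Oct, 31 days; 51 left).
−31 → Sep 30, 1873 (end of Sep, 30 days; 20 left).
−20 → Sep 10, 1873.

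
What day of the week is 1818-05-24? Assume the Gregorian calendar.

Sunday

Doomsday rule: the anchor day for the 1800s is Friday. For year 18: 18÷12 = 1 r 6, and 6÷4 = 1, so 1+6+1 = 8.
Friday + 8 ≡ Saturday — that's 1818's doomsday.
In May the doomsday date is May 9.
May 24 is 15 days after May 9; 15 mod 7 = 1, so Saturday + 1 = Sunday.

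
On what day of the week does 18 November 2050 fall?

Friday

January 1, 2050 is a Saturday.
Jan 1, 2050 → Feb 1, 2050: 31 days (January has 31).
Feb 1, 2050 → Mar 1, 2050: 28 days (February has 28).
Mar 1, 2050 → Apr 1, 2050: 31 days (March has 31).
Apr 1, 2050 → May 1, 2050: 30 days (April has 30).
May 1, 2050 → Jun 1, 2050: 31 days (May has 31).
Jun 1, 2050 → Jul 1, 2050: 30 days (June has 30).
Jul 1, 2050 → Aug 1, 2050: 31 days (July has 31).
Aug 1, 2050 → Sep 1, 2050: 31 days (August has 31).
Sep 1, 2050 → Oct 1, 2050: 30 days (September has 30).
Oct 1, 2050 → Nov 1, 2050: 31 days (October has 31).
Nov 1, 2050 → Nov 18, 2050: 17 days.
Total: 321 days.
321 mod 7 = 6, so Saturday + 6 = Friday.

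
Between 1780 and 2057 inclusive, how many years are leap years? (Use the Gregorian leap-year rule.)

68

Multiples of 4 in [1780,2057]: 70.
Of those, multiples of 100: 3 (not leap unless ÷400).
Multiples of 400: 1.
Leap years = 70 − 3 + 1 = 68.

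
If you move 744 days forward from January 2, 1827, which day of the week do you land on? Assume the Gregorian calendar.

Thursday

First find the weekday of Jan 2, 1827. Doomsday rule: the anchor day for the 1800s is Friday. For year 27: 27÷12 = 2 r 3, and 3÷4 = 0, so 2+3+0 = 5.
Friday + 5 ≡ Wednesday — that's 1827's doomsday.
In January the doomsday date is Jan 3 (1827 is not a leap year).
Jan 2 is 1 day before Jan 3; 1 mod 7 = 1, so Wednesday − 1 = Tuesday.
744 mod 7 = 2, so 744 days after a Tuesday is Tuesday + 2 = Thursday.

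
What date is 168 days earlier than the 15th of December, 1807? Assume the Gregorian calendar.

June 30, 1807

−15 → Nov 30, 1807 (end of Nov, 30 days; 153 left).
−30 → Oct 31, 1807 (end of Oct, 31 days; 123 left).
−31 → Sep 30, 1807 (end of Sep, 30 days; 92 left).
−30 → Aug 31, 1807 (end of Aug, 31 days; 62 left).
−31 → Jul 31, 1807 (end of Jul, 31 days; 31 left).
−31 → Jun 30, 1807 (end of Jun, 30 days; 0 left).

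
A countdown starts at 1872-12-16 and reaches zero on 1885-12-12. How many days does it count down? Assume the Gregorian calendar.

4744

Dec 16, 1872 → Dec 16, 1873: 365 days.
Dec 16, 1873 → Dec 16, 1874: 365 days.
Dec 16, 1874 → Dec 16, 1875: 365 days.
Dec 16, 1875 → Dec 16, 1876: 366 days (Feb 29, 1876 is in that span).
Dec 16, 1876 → Dec 16, 1877: 365 days.
Dec 16, 1877 → Dec 16, 1878: 365 days.
Dec 16, 1878 → Dec 16, 1879: 365 days.
Dec 16, 1879 → Dec 16, 1880: 366 days (Feb 29, 1880 is in that span).
Dec 16, 1880 → Dec 16, 1881: 365 days.
Dec 16, 1881 → Dec 16, 1882: 365 days.
Dec 16, 1882 → Dec 16, 1883: 365 days.
Dec 16, 1883 → Dec 16, 1884: 366 days (Feb 29, 1884 is in that span).
Dec 16, 1884 → Jan 16, 1885: 31 days (December has 31).
Jan 16, 1885 → Feb 16, 1885: 31 days (January has 31).
Feb 16, 1885 → Mar 16, 1885: 28 days (February has 28).
Mar 16, 1885 → Apr 16, 1885: 31 days (March has 31).
Apr 16, 1885 → May 16, 1885: 30 days (April has 30).
May 16, 1885 → Jun 16, 1885: 31 days (May has 31).
Jun 16, 1885 → Jul 16, 1885: 30 days (June has 30).
Jul 16, 1885 → Aug 16, 1885: 31 days (July has 31).
Aug 16, 1885 → Sep 16, 1885: 31 days (August has 31).
Sep 16, 1885 → Oct 16, 1885: 30 days (September has 30).
Oct 16, 1885 → Nov 16, 1885: 31 days (October has 31).
Nov 16, 1885 → Dec 12, 1885: 26 days.
Total: 4744 days.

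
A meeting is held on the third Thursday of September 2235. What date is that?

September 1, 2235 is a Tuesday.
The first Thursday is therefore September 3 (2 days later).
The third Thursday is 3 + 2×7 = September 17.

September 17, 2235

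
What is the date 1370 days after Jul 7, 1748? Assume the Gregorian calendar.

+365 (one year) → Jul 7, 1749 (1005 left).
+365 (one year) → Jul 7, 1750 (640 left).
+365 (one year) → Jul 7, 1751 (275 left).
Jul has 31 days: +25 → Aug 1, 1751 (250 left).
Aug has 31 days: +31 → Sep 1, 1751 (219 left).
Sep has 30 days: +30 → Oct 1, 1751 (189 left).
Oct has 31 days: +31 → Nov 1, 1751 (158 left).
Nov has 30 days: +30 → Dec 1, 1751 (128 left).
Dec has 31 days: +31 → Jan 1, 1752 (97 left).
Jan has 31 days: +31 → Feb 1, 1752 (66 left).
Feb has 29 days: +29 → Mar 1, 1752 (37 left).
Mar has 31 days: +31 → Apr 1, 1752 (6 left).
+6 → Apr 7, 1752.

April 7, 1752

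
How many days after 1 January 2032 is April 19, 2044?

Jan 1, 2032 → Jan 1, 2033: 366 days (Feb 29, 2032 is in that span).
Jan 1, 2033 → Jan 1, 2034: 365 days.
Jan 1, 2034 → Jan 1, 2035: 365 days.
Jan 1, 2035 → Jan 1, 2036: 365 days.
Jan 1, 2036 → Jan 1, 2037: 366 days (Feb 29, 2036 is in that span).
Jan 1, 2037 → Jan 1, 2038: 365 days.
Jan 1, 2038 → Jan 1, 2039: 365 days.
Jan 1, 2039 → Jan 1, 2040: 365 days.
Jan 1, 2040 → Jan 1, 2041: 366 days (Feb 29, 2040 is in that span).
Jan 1, 2041 → Jan 1, 2042: 365 days.
Jan 1, 2042 → Jan 1, 2043: 365 days.
Jan 1, 2043 → Jan 1, 2044: 365 days.
Jan 1, 2044 → Feb 1, 2044: 31 days (January has 31).
Feb 1, 2044 → Mar 1, 2044: 29 days (February has 29).
Mar 1, 2044 → Apr 1, 2044: 31 days (March has 31).
Apr 1, 2044 → Apr 19, 2044: 18 days.
Total: 4492 days.

4492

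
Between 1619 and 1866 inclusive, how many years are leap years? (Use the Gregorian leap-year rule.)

60

Multiples of 4 in [1619,1866]: 62.
Of those, multiples of 100: 2 (not leap unless ÷400).
Multiples of 400: 0.
Leap years = 62 − 2 + 0 = 60.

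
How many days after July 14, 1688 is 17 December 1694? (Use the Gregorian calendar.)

2347

Jul 14, 1688 → Jul 14, 1689: 365 days.
Jul 14, 1689 → Jul 14, 1690: 365 days.
Jul 14, 1690 → Jul 14, 1691: 365 days.
Jul 14, 1691 → Jul 14, 1692: 366 days (Feb 29, 1692 is in that span).
Jul 14, 1692 → Jul 14, 1693: 365 days.
Jul 14, 1693 → Jul 14, 1694: 365 days.
Jul 14, 1694 → Aug 14, 1694: 31 days (July has 31).
Aug 14, 1694 → Sep 14, 1694: 31 days (August has 31).
Sep 14, 1694 → Oct 14, 1694: 30 days (September has 30).
Oct 14, 1694 → Nov 14, 1694: 31 days (October has 31).
Nov 14, 1694 → Dec 14, 1694: 30 days (November has 30).
Dec 14, 1694 → Dec 17, 1694: 3 days.
Total: 2347 days.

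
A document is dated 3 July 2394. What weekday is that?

Doomsday rule: the anchor day for the 2300s is Wednesday. For year 94: 94÷12 = 7 r 10, and 10÷4 = 2, so 7+10+2 = 19.
Wednesday + 19 ≡ Monday — that's 2394's doomsday.
In July the doomsday date is Jul 11.
Jul 3 is 8 days before Jul 11; 8 mod 7 = 1, so Monday − 1 = Sunday.

Sunday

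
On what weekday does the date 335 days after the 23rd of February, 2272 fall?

Thursday

First find the weekday of Feb 23, 2272. Doomsday rule: the anchor day for the 2200s is Friday. For year 72: 72÷12 = 6 r 0, and 0÷4 = 0, so 6+0+0 = 6.
Friday + 6 ≡ Thursday — that's 2272's doomsday.
In February the doomsday date is Feb 29 (2272 is a leap year (divisible by 4)).
Feb 23 is 6 days before Feb 29; 6 mod 7 = 6, so Thursday − 6 = Friday.
335 mod 7 = 6, so 335 days after a Friday is Friday + 6 = Thursday.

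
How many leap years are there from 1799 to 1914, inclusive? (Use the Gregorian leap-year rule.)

Multiples of 4 in [1799,1914]: 29.
Of those, multiples of 100: 2 (not leap unless ÷400).
Multiples of 400: 0.
Leap years = 29 − 2 + 0 = 27.

27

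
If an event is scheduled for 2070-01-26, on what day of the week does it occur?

Doomsday rule: the anchor day for the 2000s is Tuesday. For year 70: 70÷12 = 5 r 10, and 10÷4 = 2, so 5+10+2 = 17.
Tuesday + 17 ≡ Friday — that's 2070's doomsday.
In January the doomsday date is Jan 3 (2070 is not a leap year).
Jan 26 is 23 days after Jan 3; 23 mod 7 = 2, so Friday + 2 = Sunday.

Sunday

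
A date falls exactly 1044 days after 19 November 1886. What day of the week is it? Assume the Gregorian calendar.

Nov 19, 1886 is a Friday.
1044 mod 7 = 1, so 1044 days after a Friday is Friday + 1 = Saturday.

Saturday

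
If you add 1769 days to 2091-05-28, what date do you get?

+366 (one year; includes Feb 29, 2092) → May 28, 2092 (1403 left).
+365 (one year) → May 28, 2093 (1038 left).
+365 (one year) → May 28, 2094 (673 left).
+365 (one year) → May 28, 2095 (308 left).
May has 31 days: +4 → Jun 1, 2095 (304 left).
Jun has 30 days: +30 → Jul 1, 2095 (274 left).
Jul has 31 days: +31 → Aug 1, 2095 (243 left).
Aug has 31 days: +31 → Sep 1, 2095 (212 left).
Sep has 30 days: +30 → Oct 1, 2095 (182 left).
Oct has 31 days: +31 → Nov 1, 2095 (151 left).
Nov has 30 days: +30 → Dec 1, 2095 (121 left).
Dec has 31 days: +31 → Jan 1, 2096 (90 left).
Jan has 31 days: +31 → Feb 1, 2096 (59 left).
Feb has 29 days: +29 → Mar 1, 2096 (30 left).
+30 → Mar 31, 2096.

March 31, 2096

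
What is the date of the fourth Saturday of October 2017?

October 28, 2017

October 1, 2017 is a Sunday.
The first Saturday is therefore October 7 (6 days later).
The fourth Saturday is 7 + 3×7 = October 28.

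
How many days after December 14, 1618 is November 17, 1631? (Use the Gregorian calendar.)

Dec 14, 1618 → Dec 14, 1619: 365 days.
Dec 14, 1619 → Dec 14, 1620: 366 days (Feb 29, 1620 is in that span).
Dec 14, 1620 → Dec 14, 1621: 365 days.
Dec 14, 1621 → Dec 14, 1622: 365 days.
Dec 14, 1622 → Dec 14, 1623: 365 days.
Dec 14, 1623 → Dec 14, 1624: 366 days (Feb 29, 1624 is in that span).
Dec 14, 1624 → Dec 14, 1625: 365 days.
Dec 14, 1625 → Dec 14, 1626: 365 days.
Dec 14, 1626 → Dec 14, 1627: 365 days.
Dec 14, 1627 → Dec 14, 1628: 366 days (Feb 29, 1628 is in that span).
Dec 14, 1628 → Dec 14, 1629: 365 days.
Dec 14, 1629 → Dec 14, 1630: 365 days.
Dec 14, 1630 → Jan 14, 1631: 31 days (December has 31).
Jan 14, 1631 → Feb 14, 1631: 31 days (January has 31).
Feb 14, 1631 → Mar 14, 1631: 28 days (February has 28).
Mar 14, 1631 → Apr 14, 1631: 31 days (March has 31).
Apr 14, 1631 → May 14, 1631: 30 days (April has 30).
May 14, 1631 → Jun 14, 1631: 31 days (May has 31).
Jun 14, 1631 → Jul 14, 1631: 30 days (June has 30).
Jul 14, 1631 → Aug 14, 1631: 31 days (July has 31).
Aug 14, 1631 → Sep 14, 1631: 31 days (August has 31).
Sep 14, 1631 → Oct 14, 1631: 30 days (September has 30).
Oct 14, 1631 → Nov 14, 1631: 31 days (October has 31).
Nov 14, 1631 → Nov 17, 1631: 3 days.
Total: 4721 days.

4721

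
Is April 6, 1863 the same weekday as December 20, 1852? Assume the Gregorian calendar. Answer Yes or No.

Yes

From Dec 20, 1852 to Apr 6, 1863 is 3759 days.
3759 mod 7 = 0, so they are the same weekday.
(Dec 20, 1852 is a Monday; Apr 6, 1863 is a Monday.)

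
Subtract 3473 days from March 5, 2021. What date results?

September 1, 2011

−365 (one year) → Mar 5, 2020 (3108 left).
−366 (one year; includes Feb 29, 2020) → Mar 5, 2019 (2742 left).
−365 (one year) → Mar 5, 2018 (2377 left).
−365 (one year) → Mar 5, 2017 (2012 left).
−365 (one year) → Mar 5, 2016 (1647 left).
−366 (one year; includes Feb 29, 2016) → Mar 5, 2015 (1281 left).
−365 (one year) → Mar 5, 2014 (916 left).
−365 (one year) → Mar 5, 2013 (551 left).
−365 (one year) → Mar 5, 2012 (186 left).
−5 → Feb 29, 2012 (end of Feb, 29 days; 181 left).
−29 → Jan 31, 2012 (end of Jan, 31 days; 152 left).
−31 → Dec 31, 2011 (end of Dec, 31 days; 121 left).
−31 → Nov 30, 2011 (end of Nov, 30 days; 90 left).
−30 → Oct 31, 2011 (end of Oct, 31 days; 60 left).
−31 → Sep 30, 2011 (end of Sep, 30 days; 29 left).
−29 → Sep 1, 2011.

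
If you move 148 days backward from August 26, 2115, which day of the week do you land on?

Sunday

First find the weekday of Aug 26, 2115. Doomsday rule: the anchor day for the 2100s is Sunday. For year 15: 15÷12 = 1 r 3, and 3÷4 = 0, so 1+3+0 = 4.
Sunday + 4 ≡ Thursday — that's 2115's doomsday.
In August the doomsday date is Aug 8.
Aug 26 is 18 days after Aug 8; 18 mod 7 = 4, so Thursday + 4 = Monday.
148 mod 7 = 1, so 148 days before a Monday is Monday − 1 = Sunday.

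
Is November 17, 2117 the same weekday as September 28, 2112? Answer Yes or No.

From Sep 28, 2112 to Nov 17, 2117 is 1876 days.
1876 mod 7 = 0, so they are the same weekday.
(Sep 28, 2112 is a Wednesday; Nov 17, 2117 is a Wednesday.)

Yes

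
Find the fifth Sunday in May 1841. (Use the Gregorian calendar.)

May 1, 1841 is a Saturday.
The first Sunday is therefore May 2 (1 days later).
The fifth Sunday is 2 + 4×7 = May 30.

May 30, 1841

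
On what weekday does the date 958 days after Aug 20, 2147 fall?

First find the weekday of Aug 20, 2147. Doomsday rule: the anchor day for the 2100s is Sunday. For year 47: 47÷12 = 3 r 11, and 11÷4 = 2, so 3+11+2 = 16.
Sunday + 16 ≡ Tuesday — that's 2147's doomsday.
In August the doomsday date is Aug 8.
Aug 20 is 12 days after Aug 8; 12 mod 7 = 5, so Tuesday + 5 = Sunday.
958 mod 7 = 6, so 958 days after a Sunday is Sunday + 6 = Saturday.

Saturday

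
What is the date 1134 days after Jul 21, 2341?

+365 (one year) → Jul 21, 2342 (769 left).
+365 (one year) → Jul 21, 2343 (404 left).
+366 (one year; includes Feb 29, 2344) → Jul 21, 2344 (38 left).
Jul has 31 days: +11 → Aug 1, 2344 (27 left).
+27 → Aug 28, 2344.

August 28, 2344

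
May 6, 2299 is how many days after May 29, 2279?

May 29, 2279 → May 29, 2280: 366 days (Feb 29, 2280 is in that span).
May 29, 2280 → May 29, 2281: 365 days.
May 29, 2281 → May 29, 2282: 365 days.
May 29, 2282 → May 29, 2283: 365 days.
May 29, 2283 → May 29, 2284: 366 days (Feb 29, 2284 is in that span).
May 29, 2284 → May 29, 2285: 365 days.
May 29, 2285 → May 29, 2286: 365 days.
May 29, 2286 → May 29, 2287: 365 days.
May 29, 2287 → May 29, 2288: 366 days (Feb 29, 2288 is in that span).
May 29, 2288 → May 29, 2289: 365 days.
May 29, 2289 → May 29, 2290: 365 days.
May 29, 2290 → May 29, 2291: 365 days.
May 29, 2291 → May 29, 2292: 366 days (Feb 29, 2292 is in that span).
May 29, 2292 → May 29, 2293: 365 days.
May 29, 2293 → May 29, 2294: 365 days.
May 29, 2294 → May 29, 2295: 365 days.
May 29, 2295 → May 29, 2296: 366 days (Feb 29, 2296 is in that span).
May 29, 2296 → May 29, 2297: 365 days.
May 29, 2297 → May 29, 2298: 365 days.
May 29, 2298 → Jun 29, 2298: 31 days (May has 31).
Jun 29, 2298 → Jul 29, 2298: 30 days (June has 30).
Jul 29, 2298 → Aug 29, 2298: 31 days (July has 31).
Aug 29, 2298 → Sep 29, 2298: 31 days (August has 31).
Sep 29, 2298 → Oct 29, 2298: 30 days (September has 30).
Oct 29, 2298 → Nov 29, 2298: 31 days (October has 31).
Nov 29, 2298 → Dec 29, 2298: 30 days (November has 30).
Dec 29, 2298 → Jan 29, 2299: 31 days (December has 31).
Jan 29, 2299 → Feb 28, 2299: 30 days (January has 31).
Feb 28, 2299 → Mar 28, 2299: 28 days (February has 28).
Mar 28, 2299 → Apr 28, 2299: 31 days (March has 31).
Apr 28, 2299 → May 6, 2299: 8 days.
Total: 7282 days.

7282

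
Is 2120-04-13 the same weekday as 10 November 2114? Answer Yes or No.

Yes

From Nov 10, 2114 to Apr 13, 2120 is 1981 days.
1981 mod 7 = 0, so they are the same weekday.
(Nov 10, 2114 is a Saturday; Apr 13, 2120 is a Saturday.)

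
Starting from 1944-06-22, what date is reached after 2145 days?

May 7, 1950

+365 (one year) → Jun 22, 1945 (1780 left).
+365 (one year) → Jun 22, 1946 (1415 left).
+365 (one year) → Jun 22, 1947 (1050 left).
+366 (one year; includes Feb 29, 1948) → Jun 22, 1948 (684 left).
+365 (one year) → Jun 22, 1949 (319 left).
Jun has 30 days: +9 → Jul 1, 1949 (310 left).
Jul has 31 days: +31 → Aug 1, 1949 (279 left).
Aug has 31 days: +31 → Sep 1, 1949 (248 left).
Sep has 30 days: +30 → Oct 1, 1949 (218 left).
Oct has 31 days: +31 → Nov 1, 1949 (187 left).
Nov has 30 days: +30 → Dec 1, 1949 (157 left).
Dec has 31 days: +31 → Jan 1, 1950 (126 left).
Jan has 31 days: +31 → Feb 1, 1950 (95 left).
Feb has 28 days: +28 → Mar 1, 1950 (67 left).
Mar has 31 days: +31 → Apr 1, 1950 (36 left).
Apr has 30 days: +30 → May 1, 1950 (6 left).
+6 → May 7, 1950.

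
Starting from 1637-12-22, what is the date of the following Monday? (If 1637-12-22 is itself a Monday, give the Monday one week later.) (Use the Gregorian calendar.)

December 28, 1637

Dec 22, 1637 is a Tuesday.
From Tuesday to the next Monday is 6 days.
Dec 22, 1637 + 6 = Dec 28, 1637.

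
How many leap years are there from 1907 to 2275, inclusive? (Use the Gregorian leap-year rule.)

Multiples of 4 in [1907,2275]: 92.
Of those, multiples of 100: 3 (not leap unless ÷400).
Multiples of 400: 1.
Leap years = 92 − 3 + 1 = 90.

90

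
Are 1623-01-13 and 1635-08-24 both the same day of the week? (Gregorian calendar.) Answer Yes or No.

Yes

From Jan 13, 1623 to Aug 24, 1635 is 4606 days.
4606 mod 7 = 0, so they are the same weekday.
(Jan 13, 1623 is a Friday; Aug 24, 1635 is a Friday.)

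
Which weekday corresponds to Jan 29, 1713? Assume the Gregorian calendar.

Sunday

Doomsday rule: the anchor day for the 1700s is Sunday. For year 13: 13÷12 = 1 r 1, and 1÷4 = 0, so 1+1+0 = 2.
Sunday + 2 ≡ Tuesday — that's 1713's doomsday.
In January the doomsday date is Jan 3 (1713 is not a leap year).
Jan 29 is 26 days after Jan 3; 26 mod 7 = 5, so Tuesday + 5 = Sunday.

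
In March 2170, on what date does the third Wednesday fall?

March 1, 2170 is a Thursday.
The first Wednesday is therefore March 7 (6 days later).
The third Wednesday is 7 + 2×7 = March 21.

March 21, 2170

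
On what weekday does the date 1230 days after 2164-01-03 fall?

Sunday

First find the weekday of Jan 3, 2164. Doomsday rule: the anchor day for the 2100s is Sunday. For year 64: 64÷12 = 5 r 4, and 4÷4 = 1, so 5+4+1 = 10.
Sunday + 10 ≡ Wednesday — that's 2164's doomsday.
In January the doomsday date is Jan 4 (2164 is a leap year (divisible by 4)).
Jan 3 is 1 day before Jan 4; 1 mod 7 = 1, so Wednesday − 1 = Tuesday.
1230 mod 7 = 5, so 1230 days after a Tuesday is Tuesday + 5 = Sunday.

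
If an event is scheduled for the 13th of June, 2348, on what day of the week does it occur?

Doomsday rule: the anchor day for the 2300s is Wednesday. For year 48: 48÷12 = 4 r 0, and 0÷4 = 0, so 4+0+0 = 4.
Wednesday + 4 ≡ Sunday — that's 2348's doomsday.
In June the doomsday date is Jun 6.
Jun 13 is 7 days after Jun 6; 7 mod 7 = 0, so Sunday + 0 = Sunday.

Sunday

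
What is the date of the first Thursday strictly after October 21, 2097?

October 24, 2097

Oct 21, 2097 is a Monday.
From Monday to the next Thursday is 3 days.
Oct 21, 2097 + 3 = Oct 24, 2097.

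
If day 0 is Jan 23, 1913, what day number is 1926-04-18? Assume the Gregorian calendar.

Jan 23, 1913 → Jan 23, 1914: 365 days.
Jan 23, 1914 → Jan 23, 1915: 365 days.
Jan 23, 1915 → Jan 23, 1916: 365 days.
Jan 23, 1916 → Jan 23, 1917: 366 days (Feb 29, 1916 is in that span).
Jan 23, 1917 → Jan 23, 1918: 365 days.
Jan 23, 1918 → Jan 23, 1919: 365 days.
Jan 23, 1919 → Jan 23, 1920: 365 days.
Jan 23, 1920 → Jan 23, 1921: 366 days (Feb 29, 1920 is in that span).
Jan 23, 1921 → Jan 23, 1922: 365 days.
Jan 23, 1922 → Jan 23, 1923: 365 days.
Jan 23, 1923 → Jan 23, 1924: 365 days.
Jan 23, 1924 → Jan 23, 1925: 366 days (Feb 29, 1924 is in that span).
Jan 23, 1925 → Jan 23, 1926: 365 days.
Jan 23, 1926 → Feb 23, 1926: 31 days (January has 31).
Feb 23, 1926 → Mar 23, 1926: 28 days (February has 28).
Mar 23, 1926 → Apr 18, 1926: 26 days.
Total: 4833 days.

4833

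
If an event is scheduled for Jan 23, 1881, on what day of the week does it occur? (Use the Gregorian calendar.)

Sunday

Doomsday rule: the anchor day for the 1800s is Friday. For year 81: 81÷12 = 6 r 9, and 9÷4 = 2, so 6+9+2 = 17.
Friday + 17 ≡ Monday — that's 1881's doomsday.
In January the doomsday date is Jan 3 (1881 is not a leap year).
Jan 23 is 20 days after Jan 3; 20 mod 7 = 6, so Monday + 6 = Sunday.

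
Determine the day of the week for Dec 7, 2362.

Doomsday rule: the anchor day for the 2300s is Wednesday. For year 62: 62÷12 = 5 r 2, and 2÷4 = 0, so 5+2+0 = 7.
Wednesday + 7 ≡ Wednesday — that's 2362's doomsday.
In December the doomsday date is Dec 12.
Dec 7 is 5 days before Dec 12; 5 mod 7 = 5, so Wednesday − 5 = Friday.

Friday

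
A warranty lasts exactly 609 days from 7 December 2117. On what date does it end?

August 8, 2119

+365 (one year) → Dec 7, 2118 (244 left).
Dec has 31 days: +25 → Jan 1, 2119 (219 left).
Jan has 31 days: +31 → Feb 1, 2119 (188 left).
Feb has 28 days: +28 → Mar 1, 2119 (160 left).
Mar has 31 days: +31 → Apr 1, 2119 (129 left).
Apr has 30 days: +30 → May 1, 2119 (99 left).
May has 31 days: +31 → Jun 1, 2119 (68 left).
Jun has 30 days: +30 → Jul 1, 2119 (38 left).
Jul has 31 days: +31 → Aug 1, 2119 (7 left).
+7 → Aug 8, 2119.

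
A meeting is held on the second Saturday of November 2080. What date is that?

November 9, 2080

November 1, 2080 is a Friday.
The first Saturday is therefore November 2 (1 days later).
The second Saturday is 2 + 1×7 = November 9.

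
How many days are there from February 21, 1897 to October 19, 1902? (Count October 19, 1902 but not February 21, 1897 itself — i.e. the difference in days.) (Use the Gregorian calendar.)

Feb 21, 1897 → Feb 21, 1898: 365 days.
Feb 21, 1898 → Feb 21, 1899: 365 days.
Feb 21, 1899 → Feb 21, 1900: 365 days.
Feb 21, 1900 → Feb 21, 1901: 365 days.
Feb 21, 1901 → Feb 21, 1902: 365 days.
Feb 21, 1902 → Mar 21, 1902: 28 days (February has 28).
Mar 21, 1902 → Apr 21, 1902: 31 days (March has 31).
Apr 21, 1902 → May 21, 1902: 30 days (April has 30).
May 21, 1902 → Jun 21, 1902: 31 days (May has 31).
Jun 21, 1902 → Jul 21, 1902: 30 days (June has 30).
Jul 21, 1902 → Aug 21, 1902: 31 days (July has 31).
Aug 21, 1902 → Sep 21, 1902: 31 days (August has 31).
Sep 21, 1902 → Oct 19, 1902: 28 days.
Total: 2065 days.

2065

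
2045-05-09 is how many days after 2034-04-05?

Apr 5, 2034 → Apr 5, 2035: 365 days.
Apr 5, 2035 → Apr 5, 2036: 366 days (Feb 29, 2036 is in that span).
Apr 5, 2036 → Apr 5, 2037: 365 days.
Apr 5, 2037 → Apr 5, 2038: 365 days.
Apr 5, 2038 → Apr 5, 2039: 365 days.
Apr 5, 2039 → Apr 5, 2040: 366 days (Feb 29, 2040 is in that span).
Apr 5, 2040 → Apr 5, 2041: 365 days.
Apr 5, 2041 → Apr 5, 2042: 365 days.
Apr 5, 2042 → Apr 5, 2043: 365 days.
Apr 5, 2043 → Apr 5, 2044: 366 days (Feb 29, 2044 is in that span).
Apr 5, 2044 → May 5, 2044: 30 days (April has 30).
May 5, 2044 → Jun 5, 2044: 31 days (May has 31).
Jun 5, 2044 → Jul 5, 2044: 30 days (June has 30).
Jul 5, 2044 → Aug 5, 2044: 31 days (July has 31).
Aug 5, 2044 → Sep 5, 2044: 31 days (August has 31).
Sep 5, 2044 → Oct 5, 2044: 30 days (September has 30).
Oct 5, 2044 → Nov 5, 2044: 31 days (October has 31).
Nov 5, 2044 → Dec 5, 2044: 30 days (November has 30).
Dec 5, 2044 → Jan 5, 2045: 31 days (December has 31).
Jan 5, 2045 → Feb 5, 2045: 31 days (January has 31).
Feb 5, 2045 → Mar 5, 2045: 28 days (February has 28).
Mar 5, 2045 → Apr 5, 2045: 31 days (March has 31).
Apr 5, 2045 → May 5, 2045: 30 days (April has 30).
May 5, 2045 → May 9, 2045: 4 days.
Total: 4052 days.

4052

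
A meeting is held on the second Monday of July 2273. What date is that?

July 1, 2273 is a Tuesday.
The first Monday is therefore July 7 (6 days later).
The second Monday is 7 + 1×7 = July 14.

July 14, 2273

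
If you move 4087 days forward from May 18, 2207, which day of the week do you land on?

First find the weekday of May 18, 2207. Doomsday rule: the anchor day for the 2200s is Friday. For year 07: 7÷12 = 0 r 7, and 7÷4 = 1, so 0+7+1 = 8.
Friday + 8 ≡ Saturday — that's 2207's doomsday.
In May the doomsday date is May 9.
May 18 is 9 days after May 9; 9 mod 7 = 2, so Saturday + 2 = Monday.
4087 mod 7 = 6, so 4087 days after a Monday is Monday + 6 = Sunday.

Sunday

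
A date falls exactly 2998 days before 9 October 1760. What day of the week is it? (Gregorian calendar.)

First find the weekday of Oct 9, 1760. Doomsday rule: the anchor day for the 1700s is Sunday. For year 60: 60÷12 = 5 r 0, and 0÷4 = 0, so 5+0+0 = 5.
Sunday + 5 ≡ Friday — that's 1760's doomsday.
In October the doomsday date is Oct 10.
Oct 9 is 1 day before Oct 10; 1 mod 7 = 1, so Friday − 1 = Thursday.
2998 mod 7 = 2, so 2998 days before a Thursday is Thursday − 2 = Tuesday.

Tuesday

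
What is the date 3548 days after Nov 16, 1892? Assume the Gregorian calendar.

+365 (one year) → Nov 16, 1893 (3183 left).
+365 (one year) → Nov 16, 1894 (2818 left).
+365 (one year) → Nov 16, 1895 (2453 left).
+366 (one year; includes Feb 29, 1896) → Nov 16, 1896 (2087 left).
+365 (one year) → Nov 16, 1897 (1722 left).
+365 (one year) → Nov 16, 1898 (1357 left).
+365 (one year) → Nov 16, 1899 (992 left).
+365 (one year) → Nov 16, 1900 (627 left).
+365 (one year) → Nov 16, 1901 (262 left).
Nov has 30 days: +15 → Dec 1, 1901 (247 left).
Dec has 31 days: +31 → Jan 1, 1902 (216 left).
Jan has 31 days: +31 → Feb 1, 1902 (185 left).
Feb has 28 days: +28 → Mar 1, 1902 (157 left).
Mar has 31 days: +31 → Apr 1, 1902 (126 left).
Apr has 30 days: +30 → May 1, 1902 (96 left).
May has 31 days: +31 → Jun 1, 1902 (65 left).
Jun has 30 days: +30 → Jul 1, 1902 (35 left).
Jul has 31 days: +31 → Aug 1, 1902 (4 left).
+4 → Aug 5, 1902.

August 5, 1902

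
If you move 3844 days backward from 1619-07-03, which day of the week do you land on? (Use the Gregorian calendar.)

Tuesday

First find the weekday of Jul 3, 1619. Doomsday rule: the anchor day for the 1600s is Tuesday. For year 19: 19÷12 = 1 r 7, and 7÷4 = 1, so 1+7+1 = 9.
Tuesday + 9 ≡ Thursday — that's 1619's doomsday.
In July the doomsday date is Jul 11.
Jul 3 is 8 days before Jul 11; 8 mod 7 = 1, so Thursday − 1 = Wednesday.
3844 mod 7 = 1, so 3844 days before a Wednesday is Wednesday − 1 = Tuesday.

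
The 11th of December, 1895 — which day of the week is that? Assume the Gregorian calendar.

Doomsday rule: the anchor day for the 1800s is Friday. For year 95: 95÷12 = 7 r 11, and 11÷4 = 2, so 7+11+2 = 20.
Friday + 20 ≡ Thursday — that's 1895's doomsday.
In December the doomsday date is Dec 12.
Dec 11 is 1 day before Dec 12; 1 mod 7 = 1, so Thursday − 1 = Wednesday.

Wednesday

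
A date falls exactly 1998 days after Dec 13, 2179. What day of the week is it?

Thursday

Dec 13, 2179 is a Monday.
1998 mod 7 = 3, so 1998 days after a Monday is Monday + 3 = Thursday.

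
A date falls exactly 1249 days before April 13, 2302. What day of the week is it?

Thursday

First find the weekday of Apr 13, 2302. Doomsday rule: the anchor day for the 2300s is Wednesday. For year 02: 2÷12 = 0 r 2, and 2÷4 = 0, so 0+2+0 = 2.
Wednesday + 2 ≡ Friday — that's 2302's doomsday.
In April the doomsday date is Apr 4.
Apr 13 is 9 days after Apr 4; 9 mod 7 = 2, so Friday + 2 = Sunday.
1249 mod 7 = 3, so 1249 days before a Sunday is Sunday − 3 = Thursday.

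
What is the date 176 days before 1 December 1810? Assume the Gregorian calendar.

June 8, 1810

−1 → Nov 30, 1810 (end of Nov, 30 days; 175 left).
−30 → Oct 31, 1810 (end of Oct, 31 days; 145 left).
−31 → Sep 30, 1810 (end of Sep, 30 days; 114 left).
−30 → Aug 31, 1810 (end of Aug, 31 days; 84 left).
−31 → Jul 31, 1810 (end of Jul, 31 days; 53 left).
−31 → Jun 30, 1810 (end of Jun, 30 days; 22 left).
−22 → Jun 8, 1810.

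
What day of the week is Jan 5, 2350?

Thursday

Doomsday rule: the anchor day for the 2300s is Wednesday. For year 50: 50÷12 = 4 r 2, and 2÷4 = 0, so 4+2+0 = 6.
Wednesday + 6 ≡ Tuesday — that's 2350's doomsday.
In January the doomsday date is Jan 3 (2350 is not a leap year).
Jan 5 is 2 days after Jan 3; 2 mod 7 = 2, so Tuesday + 2 = Thursday.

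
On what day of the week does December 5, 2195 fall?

Doomsday rule: the anchor day for the 2100s is Sunday. For year 95: 95÷12 = 7 r 11, and 11÷4 = 2, so 7+11+2 = 20.
Sunday + 20 ≡ Saturday — that's 2195's doomsday.
In December the doomsday date is Dec 12.
Dec 5 is 7 days before Dec 12; 7 mod 7 = 0, so Saturday − 0 = Saturday.

Saturday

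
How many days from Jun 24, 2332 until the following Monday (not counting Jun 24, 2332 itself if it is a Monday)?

Jun 24, 2332 is a Friday.
From Friday to the next Monday is 3 days.

3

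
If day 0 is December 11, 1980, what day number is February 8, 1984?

Dec 11, 1980 → Dec 11, 1981: 365 days.
Dec 11, 1981 → Dec 11, 1982: 365 days.
Dec 11, 1982 → Dec 11, 1983: 365 days.
Dec 11, 1983 → Jan 11, 1984: 31 days (December has 31).
Jan 11, 1984 → Feb 8, 1984: 28 days.
Total: 1154 days.

1154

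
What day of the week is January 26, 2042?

Sunday

Doomsday rule: the anchor day for the 2000s is Tuesday. For year 42: 42÷12 = 3 r 6, and 6÷4 = 1, so 3+6+1 = 10.
Tuesday + 10 ≡ Friday — that's 2042's doomsday.
In January the doomsday date is Jan 3 (2042 is not a leap year).
Jan 26 is 23 days after Jan 3; 23 mod 7 = 2, so Friday + 2 = Sunday.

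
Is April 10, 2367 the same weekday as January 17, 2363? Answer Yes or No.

No

From Jan 17, 2363 to Apr 10, 2367 is 1544 days.
1544 mod 7 = 4, so they are different weekdays.
(Jan 17, 2363 is a Thursday; Apr 10, 2367 is a Monday.)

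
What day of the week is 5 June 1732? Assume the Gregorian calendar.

Doomsday rule: the anchor day for the 1700s is Sunday. For year 32: 32÷12 = 2 r 8, and 8÷4 = 2, so 2+8+2 = 12.
Sunday + 12 ≡ Friday — that's 1732's doomsday.
In June the doomsday date is Jun 6.
Jun 5 is 1 day before Jun 6; 1 mod 7 = 1, so Friday − 1 = Thursday.

Thursday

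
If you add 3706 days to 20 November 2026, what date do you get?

January 12, 2037

+365 (one year) → Nov 20, 2027 (3341 left).
+366 (one year; includes Feb 29, 2028) → Nov 20, 2028 (2975 left).
+365 (one year) → Nov 20, 2029 (2610 left).
+365 (one year) → Nov 20, 2030 (2245 left).
+365 (one year) → Nov 20, 2031 (1880 left).
+366 (one year; includes Feb 29, 2032) → Nov 20, 2032 (1514 left).
+365 (one year) → Nov 20, 2033 (1149 left).
+365 (one year) → Nov 20, 2034 (784 left).
+365 (one year) → Nov 20, 2035 (419 left).
+366 (one year; includes Feb 29, 2036) → Nov 20, 2036 (53 left).
Nov has 30 days: +11 → Dec 1, 2036 (42 left).
Dec has 31 days: +31 → Jan 1, 2037 (11 left).
+11 → Jan 12, 2037.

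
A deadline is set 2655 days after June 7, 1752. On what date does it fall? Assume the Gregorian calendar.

September 14, 1759

+365 (one year) → Jun 7, 1753 (2290 left).
+365 (one year) → Jun 7, 1754 (1925 left).
+365 (one year) → Jun 7, 1755 (1560 left).
+366 (one year; includes Feb 29, 1756) → Jun 7, 1756 (1194 left).
+365 (one year) → Jun 7, 1757 (829 left).
+365 (one year) → Jun 7, 1758 (464 left).
+365 (one year) → Jun 7, 1759 (99 left).
Jun has 30 days: +24 → Jul 1, 1759 (75 left).
Jul has 31 days: +31 → Aug 1, 1759 (44 left).
Aug has 31 days: +31 → Sep 1, 1759 (13 left).
+13 → Sep 14, 1759.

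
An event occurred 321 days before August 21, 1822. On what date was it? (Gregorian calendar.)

October 4, 1821

−21 → Jul 31, 1822 (end of Jul, 31 days; 300 left).
−31 → Jun 30, 1822 (end of Jun, 30 days; 269 left).
−30 → May 31, 1822 (end of May, 31 days; 239 left).
−31 → Apr 30, 1822 (end of Apr, 30 days; 208 left).
−30 → Mar 31, 1822 (end of Mar, 31 days; 178 left).
−31 → Feb 28, 1822 (end of Feb, 28 days; 147 left).
−28 → Jan 31, 1822 (end of Jan, 31 days; 119 left).
−31 → Dec 31, 1821 (end of Dec, 31 days; 88 left).
−31 → Nov 30, 1821 (end of Nov, 30 days; 57 left).
−30 → Oct 31, 1821 (end of Oct, 31 days; 27 left).
−27 → Oct 4, 1821.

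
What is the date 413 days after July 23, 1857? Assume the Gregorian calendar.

September 9, 1858

+365 (one year) → Jul 23, 1858 (48 left).
Jul has 31 days: +9 → Aug 1, 1858 (39 left).
Aug has 31 days: +31 → Sep 1, 1858 (8 left).
+8 → Sep 9, 1858.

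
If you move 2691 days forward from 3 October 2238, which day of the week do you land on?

Oct 3, 2238 is a Wednesday.
2691 mod 7 = 3, so 2691 days after a Wednesday is Wednesday + 3 = Saturday.

Saturday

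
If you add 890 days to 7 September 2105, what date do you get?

+365 (one year) → Sep 7, 2106 (525 left).
+365 (one year) → Sep 7, 2107 (160 left).
Sep has 30 days: +24 → Oct 1, 2107 (136 left).
Oct has 31 days: +31 → Nov 1, 2107 (105 left).
Nov has 30 days: +30 → Dec 1, 2107 (75 left).
Dec has 31 days: +31 → Jan 1, 2108 (44 left).
Jan has 31 days: +31 → Feb 1, 2108 (13 left).
+13 → Feb 14, 2108.

February 14, 2108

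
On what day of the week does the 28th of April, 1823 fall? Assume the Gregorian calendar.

Doomsday rule: the anchor day for the 1800s is Friday. For year 23: 23÷12 = 1 r 11, and 11÷4 = 2, so 1+11+2 = 14.
Friday + 14 ≡ Friday — that's 1823's doomsday.
In April the doomsday date is Apr 4.
Apr 28 is 24 days after Apr 4; 24 mod 7 = 3, so Friday + 3 = Monday.

Monday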